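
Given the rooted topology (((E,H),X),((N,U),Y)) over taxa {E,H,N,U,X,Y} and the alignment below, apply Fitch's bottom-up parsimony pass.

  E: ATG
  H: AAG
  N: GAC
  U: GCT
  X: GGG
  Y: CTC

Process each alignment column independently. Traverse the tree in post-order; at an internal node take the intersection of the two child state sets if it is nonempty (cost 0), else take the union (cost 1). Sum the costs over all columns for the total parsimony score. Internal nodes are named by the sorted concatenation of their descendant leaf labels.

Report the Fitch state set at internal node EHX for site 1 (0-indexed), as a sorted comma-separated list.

A,G,T

site 0, node EH: E={A} ∩ H={A} → {A} (+0)
site 0, node EHX: EH={A} ∪ X={G} → {A,G} (+1)
site 0, node NU: N={G} ∩ U={G} → {G} (+0)
site 0, node NUY: NU={G} ∪ Y={C} → {C,G} (+1)
site 0, node EHNUXY: EHX={A,G} ∩ NUY={C,G} → {G} (+0)
site 1, node EH: E={T} ∪ H={A} → {A,T} (+1)
site 1, node EHX: EH={A,T} ∪ X={G} → {A,G,T} (+1)
site 1, node NU: N={A} ∪ U={C} → {A,C} (+1)
site 1, node NUY: NU={A,C} ∪ Y={T} → {A,C,T} (+1)
site 1, node EHNUXY: EHX={A,G,T} ∩ NUY={A,C,T} → {A,T} (+0)
site 2, node EH: E={G} ∩ H={G} → {G} (+0)
site 2, node EHX: EH={G} ∩ X={G} → {G} (+0)
site 2, node NU: N={C} ∪ U={T} → {C,T} (+1)
site 2, node NUY: NU={C,T} ∩ Y={C} → {C} (+0)
site 2, node EHNUXY: EHX={G} ∪ NUY={C} → {C,G} (+1)
per-site changes: [2, 4, 2]; total = 8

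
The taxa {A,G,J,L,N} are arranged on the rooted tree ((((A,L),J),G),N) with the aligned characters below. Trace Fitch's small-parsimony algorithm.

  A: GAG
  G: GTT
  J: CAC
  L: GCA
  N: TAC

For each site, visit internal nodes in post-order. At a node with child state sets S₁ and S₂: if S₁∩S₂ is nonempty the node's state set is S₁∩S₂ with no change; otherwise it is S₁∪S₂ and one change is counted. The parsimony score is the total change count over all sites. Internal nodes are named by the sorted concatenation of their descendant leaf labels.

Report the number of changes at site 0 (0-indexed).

2

site 0, node AL: A={G} ∩ L={G} → {G} (+0)
site 0, node AJL: AL={G} ∪ J={C} → {C,G} (+1)
site 0, node AGJL: AJL={C,G} ∩ G={G} → {G} (+0)
site 0, node AGJLN: AGJL={G} ∪ N={T} → {G,T} (+1)
site 1, node AL: A={A} ∪ L={C} → {A,C} (+1)
site 1, node AJL: AL={A,C} ∩ J={A} → {A} (+0)
site 1, node AGJL: AJL={A} ∪ G={T} → {A,T} (+1)
site 1, node AGJLN: AGJL={A,T} ∩ N={A} → {A} (+0)
site 2, node AL: A={G} ∪ L={A} → {A,G} (+1)
site 2, node AJL: AL={A,G} ∪ J={C} → {A,C,G} (+1)
site 2, node AGJL: AJL={A,C,G} ∪ G={T} → {A,C,G,T} (+1)
site 2, node AGJLN: AGJL={A,C,G,T} ∩ N={C} → {C} (+0)
per-site changes: [2, 2, 3]; total = 7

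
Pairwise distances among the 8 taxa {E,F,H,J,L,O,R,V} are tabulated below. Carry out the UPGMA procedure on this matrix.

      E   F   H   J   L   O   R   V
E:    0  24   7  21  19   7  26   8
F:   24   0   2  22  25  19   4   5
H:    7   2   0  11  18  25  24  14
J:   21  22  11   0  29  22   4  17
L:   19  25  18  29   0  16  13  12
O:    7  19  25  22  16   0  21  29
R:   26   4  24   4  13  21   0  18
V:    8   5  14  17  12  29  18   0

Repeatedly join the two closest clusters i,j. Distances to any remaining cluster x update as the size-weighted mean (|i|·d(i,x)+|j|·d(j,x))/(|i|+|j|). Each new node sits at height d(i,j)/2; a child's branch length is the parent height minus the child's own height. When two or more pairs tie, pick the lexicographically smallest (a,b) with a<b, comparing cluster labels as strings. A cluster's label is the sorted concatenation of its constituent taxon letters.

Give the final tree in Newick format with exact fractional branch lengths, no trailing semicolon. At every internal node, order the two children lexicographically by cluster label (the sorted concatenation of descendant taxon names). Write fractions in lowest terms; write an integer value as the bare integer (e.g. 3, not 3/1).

(((E:7/2,O:7/2):21/4,L:35/4):73/60,(((F:1,H:1):15/4,V:19/4):13/4,(J:2,R:2):6):59/30)

1. join F+H (d=2) ⇒ FH; edges |F|=1, |H|=1
  updated: d(E,FH)=31/2, d(FH,J)=33/2, d(FH,L)=43/2, d(FH,O)=22, d(FH,R)=14, d(FH,V)=19/2
2. join J+R (d=4) ⇒ JR; edges |J|=2, |R|=2
  updated: d(E,JR)=47/2, d(FH,JR)=61/4, d(JR,L)=21, d(JR,O)=43/2, d(JR,V)=35/2
3. join E+O (d=7) ⇒ EO; edges |E|=7/2, |O|=7/2
  updated: d(EO,FH)=75/4, d(EO,JR)=45/2, d(EO,L)=35/2, d(EO,V)=37/2
4. join FH+V (d=19/2) ⇒ FHV; edges |FH|=15/4, |V|=19/4
  updated: d(EO,FHV)=56/3, d(FHV,JR)=16, d(FHV,L)=55/3
5. join FHV+JR (d=16) ⇒ FHJRV; edges |FHV|=13/4, |JR|=6
  updated: d(EO,FHJRV)=101/5, d(FHJRV,L)=97/5
6. join EO+L (d=35/2) ⇒ ELO; edges |EO|=21/4, |L|=35/4
  updated: d(ELO,FHJRV)=299/15
7. join ELO+FHJRV (d=299/15) ⇒ EFHJLORV; edges |ELO|=73/60, |FHJRV|=59/30
final tree: (((E:7/2,O:7/2):21/4,L:35/4):73/60,(((F:1,H:1):15/4,V:19/4):13/4,(J:2,R:2):6):59/30)
total length: 719/15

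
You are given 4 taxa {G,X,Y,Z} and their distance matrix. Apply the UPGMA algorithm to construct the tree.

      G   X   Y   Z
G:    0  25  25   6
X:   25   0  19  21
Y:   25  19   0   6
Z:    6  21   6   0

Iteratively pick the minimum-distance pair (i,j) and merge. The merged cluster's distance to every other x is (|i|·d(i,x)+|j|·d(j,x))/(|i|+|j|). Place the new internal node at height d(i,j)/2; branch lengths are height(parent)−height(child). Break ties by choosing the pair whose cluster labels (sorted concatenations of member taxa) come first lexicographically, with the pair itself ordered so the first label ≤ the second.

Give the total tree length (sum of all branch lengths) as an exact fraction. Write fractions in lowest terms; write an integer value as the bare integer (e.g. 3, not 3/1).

1. join G+Z (d=6) ⇒ GZ; edges |G|=3, |Z|=3
  updated: d(GZ,X)=23, d(GZ,Y)=31/2
2. join GZ+Y (d=31/2) ⇒ GYZ; edges |GZ|=19/4, |Y|=31/4
  updated: d(GYZ,X)=65/3
3. join GYZ+X (d=65/3) ⇒ GXYZ; edges |GYZ|=37/12, |X|=65/6
final tree: (((G:3,Z:3):19/4,Y:31/4):37/12,X:65/6)
total length: 389/12

389/12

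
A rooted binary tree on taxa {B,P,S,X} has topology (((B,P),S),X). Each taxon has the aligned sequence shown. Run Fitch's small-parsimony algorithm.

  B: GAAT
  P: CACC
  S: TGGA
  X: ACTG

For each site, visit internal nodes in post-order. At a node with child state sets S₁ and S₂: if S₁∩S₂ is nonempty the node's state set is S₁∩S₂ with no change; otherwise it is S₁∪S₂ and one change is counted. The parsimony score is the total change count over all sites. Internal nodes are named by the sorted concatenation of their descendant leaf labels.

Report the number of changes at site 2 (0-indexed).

3

BP@0: {G} ∪ {C} = {C,G} (union, +1)
BPS@0: {C,G} ∪ {T} = {C,G,T} (union, +1)
BPSX@0: {C,G,T} ∪ {A} = {A,C,G,T} (union, +1)
BP@1: {A} ∩ {A} = {A} (intersection, +0)
BPS@1: {A} ∪ {G} = {A,G} (union, +1)
BPSX@1: {A,G} ∪ {C} = {A,C,G} (union, +1)
BP@2: {A} ∪ {C} = {A,C} (union, +1)
BPS@2: {A,C} ∪ {G} = {A,C,G} (union, +1)
BPSX@2: {A,C,G} ∪ {T} = {A,C,G,T} (union, +1)
BP@3: {T} ∪ {C} = {C,T} (union, +1)
BPS@3: {C,T} ∪ {A} = {A,C,T} (union, +1)
BPSX@3: {A,C,T} ∪ {G} = {A,C,G,T} (union, +1)
per-site changes: [3, 2, 3, 3]; total = 11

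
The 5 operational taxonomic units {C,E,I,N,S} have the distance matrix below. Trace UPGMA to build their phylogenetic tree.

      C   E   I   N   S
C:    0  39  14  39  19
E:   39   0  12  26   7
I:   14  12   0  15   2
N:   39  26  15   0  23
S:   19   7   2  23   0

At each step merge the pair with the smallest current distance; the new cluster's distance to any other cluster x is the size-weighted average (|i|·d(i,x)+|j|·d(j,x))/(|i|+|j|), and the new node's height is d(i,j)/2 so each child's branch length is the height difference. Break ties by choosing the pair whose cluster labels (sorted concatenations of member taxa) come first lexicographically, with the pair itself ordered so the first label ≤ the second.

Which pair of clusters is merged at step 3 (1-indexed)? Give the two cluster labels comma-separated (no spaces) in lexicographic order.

EIS,N

1. join I+S (d=2) ⇒ IS; edges |I|=1, |S|=1
  updated: d(C,IS)=33/2, d(E,IS)=19/2, d(IS,N)=19
2. join E+IS (d=19/2) ⇒ EIS; edges |E|=19/4, |IS|=15/4
  updated: d(C,EIS)=24, d(EIS,N)=64/3
3. join EIS+N (d=64/3) ⇒ EINS; edges |EIS|=71/12, |N|=32/3
  updated: d(C,EINS)=111/4
4. join C+EINS (d=111/4) ⇒ CEINS; edges |C|=111/8, |EINS|=77/24
final tree: (C:111/8,((E:19/4,(I:1,S:1):15/4):71/12,N:32/3):77/24)
total length: 265/6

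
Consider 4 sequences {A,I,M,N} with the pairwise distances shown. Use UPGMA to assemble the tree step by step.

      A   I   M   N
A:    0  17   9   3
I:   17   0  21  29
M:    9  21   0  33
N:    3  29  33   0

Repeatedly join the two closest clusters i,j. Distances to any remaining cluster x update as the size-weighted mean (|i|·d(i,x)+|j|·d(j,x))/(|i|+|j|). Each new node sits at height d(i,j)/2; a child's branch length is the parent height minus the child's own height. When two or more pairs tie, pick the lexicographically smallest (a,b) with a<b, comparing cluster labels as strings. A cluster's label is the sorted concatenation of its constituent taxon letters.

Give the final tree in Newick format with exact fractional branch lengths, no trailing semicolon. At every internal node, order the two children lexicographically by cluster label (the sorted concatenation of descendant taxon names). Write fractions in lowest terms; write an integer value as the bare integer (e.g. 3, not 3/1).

1. join A+N (d=3) ⇒ AN; edges |A|=3/2, |N|=3/2
  updated: d(AN,I)=23, d(AN,M)=21
2. join AN+M (d=21) ⇒ AMN; edges |AN|=9, |M|=21/2
  updated: d(AMN,I)=67/3
3. join AMN+I (d=67/3) ⇒ AIMN; edges |AMN|=2/3, |I|=67/6
final tree: (((A:3/2,N:3/2):9,M:21/2):2/3,I:67/6)
total length: 103/3

(((A:3/2,N:3/2):9,M:21/2):2/3,I:67/6)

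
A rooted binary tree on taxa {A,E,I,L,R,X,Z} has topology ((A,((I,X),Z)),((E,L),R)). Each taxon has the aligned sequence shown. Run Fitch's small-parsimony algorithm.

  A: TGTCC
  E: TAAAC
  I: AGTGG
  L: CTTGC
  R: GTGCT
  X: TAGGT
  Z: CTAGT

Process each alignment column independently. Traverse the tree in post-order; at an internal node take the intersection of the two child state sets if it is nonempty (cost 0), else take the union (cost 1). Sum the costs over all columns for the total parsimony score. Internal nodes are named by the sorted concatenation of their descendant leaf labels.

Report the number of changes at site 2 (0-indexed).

4

site 0, node IX: I={A} ∪ X={T} → {A,T} (+1)
site 0, node IXZ: IX={A,T} ∪ Z={C} → {A,C,T} (+1)
site 0, node AIXZ: A={T} ∩ IXZ={A,C,T} → {T} (+0)
site 0, node EL: E={T} ∪ L={C} → {C,T} (+1)
site 0, node ELR: EL={C,T} ∪ R={G} → {C,G,T} (+1)
site 0, node AEILRXZ: AIXZ={T} ∩ ELR={C,G,T} → {T} (+0)
site 1, node IX: I={G} ∪ X={A} → {A,G} (+1)
site 1, node IXZ: IX={A,G} ∪ Z={T} → {A,G,T} (+1)
site 1, node AIXZ: A={G} ∩ IXZ={A,G,T} → {G} (+0)
site 1, node EL: E={A} ∪ L={T} → {A,T} (+1)
site 1, node ELR: EL={A,T} ∩ R={T} → {T} (+0)
site 1, node AEILRXZ: AIXZ={G} ∪ ELR={T} → {G,T} (+1)
site 2, node IX: I={T} ∪ X={G} → {G,T} (+1)
site 2, node IXZ: IX={G,T} ∪ Z={A} → {A,G,T} (+1)
site 2, node AIXZ: A={T} ∩ IXZ={A,G,T} → {T} (+0)
site 2, node EL: E={A} ∪ L={T} → {A,T} (+1)
site 2, node ELR: EL={A,T} ∪ R={G} → {A,G,T} (+1)
site 2, node AEILRXZ: AIXZ={T} ∩ ELR={A,G,T} → {T} (+0)
site 3, node IX: I={G} ∩ X={G} → {G} (+0)
site 3, node IXZ: IX={G} ∩ Z={G} → {G} (+0)
site 3, node AIXZ: A={C} ∪ IXZ={G} → {C,G} (+1)
site 3, node EL: E={A} ∪ L={G} → {A,G} (+1)
site 3, node ELR: EL={A,G} ∪ R={C} → {A,C,G} (+1)
site 3, node AEILRXZ: AIXZ={C,G} ∩ ELR={A,C,G} → {C,G} (+0)
site 4, node IX: I={G} ∪ X={T} → {G,T} (+1)
site 4, node IXZ: IX={G,T} ∩ Z={T} → {T} (+0)
site 4, node AIXZ: A={C} ∪ IXZ={T} → {C,T} (+1)
site 4, node EL: E={C} ∩ L={C} → {C} (+0)
site 4, node ELR: EL={C} ∪ R={T} → {C,T} (+1)
site 4, node AEILRXZ: AIXZ={C,T} ∩ ELR={C,T} → {C,T} (+0)
per-site changes: [4, 4, 4, 3, 3]; total = 18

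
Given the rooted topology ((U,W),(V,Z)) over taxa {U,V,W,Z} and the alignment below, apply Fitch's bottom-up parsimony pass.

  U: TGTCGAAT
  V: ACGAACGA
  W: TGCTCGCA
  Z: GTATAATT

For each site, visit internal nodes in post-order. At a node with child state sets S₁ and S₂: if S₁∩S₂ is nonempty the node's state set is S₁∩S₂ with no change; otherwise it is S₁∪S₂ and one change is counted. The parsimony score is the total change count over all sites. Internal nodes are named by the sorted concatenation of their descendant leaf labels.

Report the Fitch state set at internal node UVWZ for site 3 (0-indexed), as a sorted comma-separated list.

site 0, node UW: U={T} ∩ W={T} → {T} (+0)
site 0, node VZ: V={A} ∪ Z={G} → {A,G} (+1)
site 0, node UVWZ: UW={T} ∪ VZ={A,G} → {A,G,T} (+1)
site 1, node UW: U={G} ∩ W={G} → {G} (+0)
site 1, node VZ: V={C} ∪ Z={T} → {C,T} (+1)
site 1, node UVWZ: UW={G} ∪ VZ={C,T} → {C,G,T} (+1)
site 2, node UW: U={T} ∪ W={C} → {C,T} (+1)
site 2, node VZ: V={G} ∪ Z={A} → {A,G} (+1)
site 2, node UVWZ: UW={C,T} ∪ VZ={A,G} → {A,C,G,T} (+1)
site 3, node UW: U={C} ∪ W={T} → {C,T} (+1)
site 3, node VZ: V={A} ∪ Z={T} → {A,T} (+1)
site 3, node UVWZ: UW={C,T} ∩ VZ={A,T} → {T} (+0)
site 4, node UW: U={G} ∪ W={C} → {C,G} (+1)
site 4, node VZ: V={A} ∩ Z={A} → {A} (+0)
site 4, node UVWZ: UW={C,G} ∪ VZ={A} → {A,C,G} (+1)
site 5, node UW: U={A} ∪ W={G} → {A,G} (+1)
site 5, node VZ: V={C} ∪ Z={A} → {A,C} (+1)
site 5, node UVWZ: UW={A,G} ∩ VZ={A,C} → {A} (+0)
site 6, node UW: U={A} ∪ W={C} → {A,C} (+1)
site 6, node VZ: V={G} ∪ Z={T} → {G,T} (+1)
site 6, node UVWZ: UW={A,C} ∪ VZ={G,T} → {A,C,G,T} (+1)
site 7, node UW: U={T} ∪ W={A} → {A,T} (+1)
site 7, node VZ: V={A} ∪ Z={T} → {A,T} (+1)
site 7, node UVWZ: UW={A,T} ∩ VZ={A,T} → {A,T} (+0)
per-site changes: [2, 2, 3, 2, 2, 2, 3, 2]; total = 18

T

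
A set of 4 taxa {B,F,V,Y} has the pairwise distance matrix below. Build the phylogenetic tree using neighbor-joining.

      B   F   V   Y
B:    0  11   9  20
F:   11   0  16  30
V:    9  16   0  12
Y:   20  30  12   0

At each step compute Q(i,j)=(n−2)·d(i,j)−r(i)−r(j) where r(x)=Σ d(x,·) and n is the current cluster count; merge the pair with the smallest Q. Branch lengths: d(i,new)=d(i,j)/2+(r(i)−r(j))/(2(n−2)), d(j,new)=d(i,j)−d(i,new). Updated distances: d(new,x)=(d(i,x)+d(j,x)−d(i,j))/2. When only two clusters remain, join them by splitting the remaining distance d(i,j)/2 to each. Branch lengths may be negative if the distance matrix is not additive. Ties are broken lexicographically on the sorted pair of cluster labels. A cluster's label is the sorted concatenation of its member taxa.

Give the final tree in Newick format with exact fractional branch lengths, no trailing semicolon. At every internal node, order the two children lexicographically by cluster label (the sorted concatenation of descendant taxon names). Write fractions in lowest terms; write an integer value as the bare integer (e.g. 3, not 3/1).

(((B:5/4,F:39/4):29/4,V:-1/4):49/8,Y:49/8)

1. join B+F (d=11, Q=-75) ⇒ BF; edges |B|=5/4, |F|=39/4
  updated: d(BF,V)=7, d(BF,Y)=39/2
2. join BF+V (d=7, Q=-77/2) ⇒ BFV; edges |BF|=29/4, |V|=-1/4
  updated: d(BFV,Y)=49/4
3. join BFV+Y (d=49/4) ⇒ BFVY; edges |BFV|=49/8, |Y|=49/8
final tree: (((B:5/4,F:39/4):29/4,V:-1/4):49/8,Y:49/8)
total length: 121/4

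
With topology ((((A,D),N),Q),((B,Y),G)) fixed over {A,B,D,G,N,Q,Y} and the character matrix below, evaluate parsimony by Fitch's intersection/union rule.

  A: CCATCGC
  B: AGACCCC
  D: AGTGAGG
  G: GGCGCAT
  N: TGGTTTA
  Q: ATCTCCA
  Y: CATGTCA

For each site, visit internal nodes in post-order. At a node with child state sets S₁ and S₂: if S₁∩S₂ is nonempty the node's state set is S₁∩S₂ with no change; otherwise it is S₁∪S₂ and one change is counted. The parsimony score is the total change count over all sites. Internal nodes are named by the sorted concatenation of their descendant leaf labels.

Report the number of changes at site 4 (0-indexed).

[col 0] AD: children A:{C}, D:{A} ∪→ {A,C}; cost 1
[col 0] ADN: children AD:{A,C}, N:{T} ∪→ {A,C,T}; cost 1
[col 0] ADNQ: children ADN:{A,C,T}, Q:{A} ∩→ {A}; cost 0
[col 0] BY: children B:{A}, Y:{C} ∪→ {A,C}; cost 1
[col 0] BGY: children BY:{A,C}, G:{G} ∪→ {A,C,G}; cost 1
[col 0] ABDGNQY: children ADNQ:{A}, BGY:{A,C,G} ∩→ {A}; cost 0
[col 1] AD: children A:{C}, D:{G} ∪→ {C,G}; cost 1
[col 1] ADN: children AD:{C,G}, N:{G} ∩→ {G}; cost 0
[col 1] ADNQ: children ADN:{G}, Q:{T} ∪→ {G,T}; cost 1
[col 1] BY: children B:{G}, Y:{A} ∪→ {A,G}; cost 1
[col 1] BGY: children BY:{A,G}, G:{G} ∩→ {G}; cost 0
[col 1] ABDGNQY: children ADNQ:{G,T}, BGY:{G} ∩→ {G}; cost 0
[col 2] AD: children A:{A}, D:{T} ∪→ {A,T}; cost 1
[col 2] ADN: children AD:{A,T}, N:{G} ∪→ {A,G,T}; cost 1
[col 2] ADNQ: children ADN:{A,G,T}, Q:{C} ∪→ {A,C,G,T}; cost 1
[col 2] BY: children B:{A}, Y:{T} ∪→ {A,T}; cost 1
[col 2] BGY: children BY:{A,T}, G:{C} ∪→ {A,C,T}; cost 1
[col 2] ABDGNQY: children ADNQ:{A,C,G,T}, BGY:{A,C,T} ∩→ {A,C,T}; cost 0
[col 3] AD: children A:{T}, D:{G} ∪→ {G,T}; cost 1
[col 3] ADN: children AD:{G,T}, N:{T} ∩→ {T}; cost 0
[col 3] ADNQ: children ADN:{T}, Q:{T} ∩→ {T}; cost 0
[col 3] BY: children B:{C}, Y:{G} ∪→ {C,G}; cost 1
[col 3] BGY: children BY:{C,G}, G:{G} ∩→ {G}; cost 0
[col 3] ABDGNQY: children ADNQ:{T}, BGY:{G} ∪→ {G,T}; cost 1
[col 4] AD: children A:{C}, D:{A} ∪→ {A,C}; cost 1
[col 4] ADN: children AD:{A,C}, N:{T} ∪→ {A,C,T}; cost 1
[col 4] ADNQ: children ADN:{A,C,T}, Q:{C} ∩→ {C}; cost 0
[col 4] BY: children B:{C}, Y:{T} ∪→ {C,T}; cost 1
[col 4] BGY: children BY:{C,T}, G:{C} ∩→ {C}; cost 0
[col 4] ABDGNQY: children ADNQ:{C}, BGY:{C} ∩→ {C}; cost 0
[col 5] AD: children A:{G}, D:{G} ∩→ {G}; cost 0
[col 5] ADN: children AD:{G}, N:{T} ∪→ {G,T}; cost 1
[col 5] ADNQ: children ADN:{G,T}, Q:{C} ∪→ {C,G,T}; cost 1
[col 5] BY: children B:{C}, Y:{C} ∩→ {C}; cost 0
[col 5] BGY: children BY:{C}, G:{A} ∪→ {A,C}; cost 1
[col 5] ABDGNQY: children ADNQ:{C,G,T}, BGY:{A,C} ∩→ {C}; cost 0
[col 6] AD: children A:{C}, D:{G} ∪→ {C,G}; cost 1
[col 6] ADN: children AD:{C,G}, N:{A} ∪→ {A,C,G}; cost 1
[col 6] ADNQ: children ADN:{A,C,G}, Q:{A} ∩→ {A}; cost 0
[col 6] BY: children B:{C}, Y:{A} ∪→ {A,C}; cost 1
[col 6] BGY: children BY:{A,C}, G:{T} ∪→ {A,C,T}; cost 1
[col 6] ABDGNQY: children ADNQ:{A}, BGY:{A,C,T} ∩→ {A}; cost 0
per-site changes: [4, 3, 5, 3, 3, 3, 4]; total = 25

3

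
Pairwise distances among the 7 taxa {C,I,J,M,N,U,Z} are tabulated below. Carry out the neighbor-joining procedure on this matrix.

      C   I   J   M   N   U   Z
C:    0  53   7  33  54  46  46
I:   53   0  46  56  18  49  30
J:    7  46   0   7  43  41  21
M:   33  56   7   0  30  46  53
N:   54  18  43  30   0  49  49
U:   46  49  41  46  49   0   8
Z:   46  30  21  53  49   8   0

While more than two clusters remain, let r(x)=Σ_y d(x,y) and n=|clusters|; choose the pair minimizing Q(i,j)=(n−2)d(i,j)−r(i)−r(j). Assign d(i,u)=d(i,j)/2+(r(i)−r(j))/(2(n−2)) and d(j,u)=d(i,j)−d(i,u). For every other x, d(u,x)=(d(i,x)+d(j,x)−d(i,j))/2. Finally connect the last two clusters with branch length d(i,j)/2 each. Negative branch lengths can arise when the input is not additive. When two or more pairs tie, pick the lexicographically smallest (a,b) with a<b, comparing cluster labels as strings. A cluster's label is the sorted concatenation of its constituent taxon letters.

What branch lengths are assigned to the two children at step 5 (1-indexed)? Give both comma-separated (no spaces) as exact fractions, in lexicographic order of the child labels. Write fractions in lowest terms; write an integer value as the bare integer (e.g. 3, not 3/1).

1. join U+Z (d=8, Q=-406) ⇒ UZ; edges |U|=36/5, |Z|=4/5
  updated: d(C,UZ)=42, d(I,UZ)=71/2, d(J,UZ)=27, d(M,UZ)=91/2, d(N,UZ)=45
2. join I+N (d=18, Q=-653/2) ⇒ IN; edges |I|=181/16, |N|=107/16
  updated: d(C,IN)=89/2, d(IN,J)=71/2, d(IN,M)=34, d(IN,UZ)=125/4
3. join IN+UZ (d=125/4, Q=-789/4) ⇒ INUZ; edges |IN|=373/24, |UZ|=377/24
  updated: d(C,INUZ)=221/8, d(INUZ,J)=125/8, d(INUZ,M)=193/8
4. join C+J (d=7, Q=-333/4) ⇒ CJ; edges |C|=13, |J|=-6
  updated: d(CJ,INUZ)=145/8, d(CJ,M)=33/2
5. join CJ+INUZ (d=145/8, Q=-235/4) ⇒ CIJNUZ; edges |CJ|=21/4, |INUZ|=103/8
  updated: d(CIJNUZ,M)=45/4
6. join CIJNUZ+M (d=45/4) ⇒ CIJMNUZ; edges |CIJNUZ|=45/8, |M|=45/8
final tree: (((C:13,J:-6):21/4,((I:181/16,N:107/16):373/24,(U:36/5,Z:4/5):377/24):103/8):45/8,M:45/8)
total length: 749/8

21/4,103/8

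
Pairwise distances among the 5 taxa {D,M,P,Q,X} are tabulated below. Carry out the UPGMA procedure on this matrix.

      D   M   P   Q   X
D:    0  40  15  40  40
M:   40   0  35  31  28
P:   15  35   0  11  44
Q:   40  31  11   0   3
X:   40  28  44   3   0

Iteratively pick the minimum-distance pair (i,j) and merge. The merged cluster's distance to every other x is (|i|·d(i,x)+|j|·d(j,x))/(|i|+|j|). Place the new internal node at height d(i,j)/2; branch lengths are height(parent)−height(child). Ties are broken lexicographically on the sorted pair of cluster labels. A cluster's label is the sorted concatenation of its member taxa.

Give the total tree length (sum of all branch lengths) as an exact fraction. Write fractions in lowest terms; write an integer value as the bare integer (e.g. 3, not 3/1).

1. join Q+X (d=3) ⇒ QX; edges |Q|=3/2, |X|=3/2
  updated: d(D,QX)=40, d(M,QX)=59/2, d(P,QX)=55/2
2. join D+P (d=15) ⇒ DP; edges |D|=15/2, |P|=15/2
  updated: d(DP,M)=75/2, d(DP,QX)=135/4
3. join M+QX (d=59/2) ⇒ MQX; edges |M|=59/4, |QX|=53/4
  updated: d(DP,MQX)=35
4. join DP+MQX (d=35) ⇒ DMPQX; edges |DP|=10, |MQX|=11/4
final tree: ((D:15/2,P:15/2):10,(M:59/4,(Q:3/2,X:3/2):53/4):11/4)
total length: 235/4

235/4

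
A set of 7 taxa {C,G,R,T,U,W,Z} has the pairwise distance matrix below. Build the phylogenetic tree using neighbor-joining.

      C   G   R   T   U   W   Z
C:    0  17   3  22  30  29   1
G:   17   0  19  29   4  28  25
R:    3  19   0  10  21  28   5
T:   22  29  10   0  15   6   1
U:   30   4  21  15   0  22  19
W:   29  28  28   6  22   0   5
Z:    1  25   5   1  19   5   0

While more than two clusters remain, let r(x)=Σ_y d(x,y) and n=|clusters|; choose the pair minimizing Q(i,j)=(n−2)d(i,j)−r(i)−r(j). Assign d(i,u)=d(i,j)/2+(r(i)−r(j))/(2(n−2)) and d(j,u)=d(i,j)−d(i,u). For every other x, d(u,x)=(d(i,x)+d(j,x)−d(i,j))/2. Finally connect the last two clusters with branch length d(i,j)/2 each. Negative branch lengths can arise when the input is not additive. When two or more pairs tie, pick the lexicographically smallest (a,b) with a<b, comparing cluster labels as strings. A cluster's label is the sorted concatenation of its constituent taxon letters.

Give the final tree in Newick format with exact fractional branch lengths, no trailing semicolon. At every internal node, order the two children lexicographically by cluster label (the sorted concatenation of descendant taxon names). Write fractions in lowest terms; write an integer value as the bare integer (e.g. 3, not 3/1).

iteration 1: select G,U (d=4, Q=-213); attach at lengths (31/10, 9/10); label the merged cluster GU
  updated: d(C,GU)=43/2, d(GU,R)=18, d(GU,T)=20, d(GU,W)=23, d(GU,Z)=20
iteration 2: select C,R (d=3, Q=-257/2); attach at lengths (49/16, -1/16); label the merged cluster CR
  updated: d(CR,GU)=73/4, d(CR,T)=29/2, d(CR,W)=27, d(CR,Z)=3/2
iteration 3: select CR,GU (d=73/4, Q=-351/4); attach at lengths (139/24, 299/24); label the merged cluster CGRU
  updated: d(CGRU,T)=65/8, d(CGRU,W)=127/8, d(CGRU,Z)=13/8
iteration 4: select CGRU,Z (d=13/8, Q=-30); attach at lengths (85/16, -59/16); label the merged cluster CGRUZ
  updated: d(CGRUZ,T)=15/4, d(CGRUZ,W)=77/8
iteration 5: select CGRUZ,T (d=15/4, Q=-155/8); attach at lengths (59/16, 1/16); label the merged cluster CGRTUZ
  updated: d(CGRTUZ,W)=95/16
iteration 6: select CGRTUZ,W (d=95/16); attach at lengths (95/32, 95/32); label the merged cluster CGRTUWZ
final tree: (((((C:49/16,R:-1/16):139/24,(G:31/10,U:9/10):299/24):85/16,Z:-59/16):59/16,T:1/16):95/32,W:95/32)
total length: 585/16

(((((C:49/16,R:-1/16):139/24,(G:31/10,U:9/10):299/24):85/16,Z:-59/16):59/16,T:1/16):95/32,W:95/32)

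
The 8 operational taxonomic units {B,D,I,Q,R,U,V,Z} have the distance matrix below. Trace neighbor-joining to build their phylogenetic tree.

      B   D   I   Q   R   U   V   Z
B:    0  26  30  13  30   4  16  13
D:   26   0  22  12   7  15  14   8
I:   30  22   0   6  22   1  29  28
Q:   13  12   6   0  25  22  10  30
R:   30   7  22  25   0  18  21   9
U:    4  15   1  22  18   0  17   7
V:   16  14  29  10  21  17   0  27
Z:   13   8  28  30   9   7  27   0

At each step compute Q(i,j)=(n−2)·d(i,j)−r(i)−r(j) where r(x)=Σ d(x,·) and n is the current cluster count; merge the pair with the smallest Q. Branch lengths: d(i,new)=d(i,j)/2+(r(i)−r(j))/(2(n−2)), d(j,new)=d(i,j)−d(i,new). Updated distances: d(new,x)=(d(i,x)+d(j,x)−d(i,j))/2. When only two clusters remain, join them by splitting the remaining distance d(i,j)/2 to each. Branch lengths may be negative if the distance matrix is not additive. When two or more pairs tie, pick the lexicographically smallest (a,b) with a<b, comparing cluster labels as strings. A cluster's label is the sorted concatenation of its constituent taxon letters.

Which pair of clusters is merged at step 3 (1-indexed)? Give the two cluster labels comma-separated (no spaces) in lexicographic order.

R,Z

1. join I+Q (d=6, Q=-220) ⇒ IQ; edges |I|=14/3, |Q|=4/3
  updated: d(B,IQ)=37/2, d(D,IQ)=14, d(IQ,R)=41/2, d(IQ,U)=17/2, d(IQ,V)=33/2, d(IQ,Z)=26
2. join B+U (d=4, Q=-157) ⇒ BU; edges |B|=29/5, |U|=-9/5
  updated: d(BU,D)=37/2, d(BU,IQ)=23/2, d(BU,R)=22, d(BU,V)=29/2, d(BU,Z)=8
3. join R+Z (d=9, Q=-243/2) ⇒ RZ; edges |R|=75/16, |Z|=69/16
  updated: d(BU,RZ)=21/2, d(D,RZ)=3, d(IQ,RZ)=75/4, d(RZ,V)=39/2
4. join D+RZ (d=3, Q=-369/4) ⇒ DRZ; edges |D|=9/8, |RZ|=15/8
  updated: d(BU,DRZ)=13, d(DRZ,IQ)=119/8, d(DRZ,V)=61/4
5. join BU+IQ (d=23/2, Q=-471/8) ⇒ BIQU; edges |BU|=153/32, |IQ|=215/32
  updated: d(BIQU,DRZ)=131/16, d(BIQU,V)=39/4
6. join BIQU+DRZ (d=131/16, Q=-531/16) ⇒ BDIQRUZ; edges |BIQU|=43/32, |DRZ|=219/32
  updated: d(BDIQRUZ,V)=269/32
7. join BDIQRUZ+V (d=269/32) ⇒ BDIQRUVZ; edges |BDIQRUZ|=269/64, |V|=269/64
final tree: ((((B:29/5,U:-9/5):153/32,(I:14/3,Q:4/3):215/32):43/32,(D:9/8,(R:75/16,Z:69/16):15/8):219/32):269/64,V:269/64)
total length: 1603/32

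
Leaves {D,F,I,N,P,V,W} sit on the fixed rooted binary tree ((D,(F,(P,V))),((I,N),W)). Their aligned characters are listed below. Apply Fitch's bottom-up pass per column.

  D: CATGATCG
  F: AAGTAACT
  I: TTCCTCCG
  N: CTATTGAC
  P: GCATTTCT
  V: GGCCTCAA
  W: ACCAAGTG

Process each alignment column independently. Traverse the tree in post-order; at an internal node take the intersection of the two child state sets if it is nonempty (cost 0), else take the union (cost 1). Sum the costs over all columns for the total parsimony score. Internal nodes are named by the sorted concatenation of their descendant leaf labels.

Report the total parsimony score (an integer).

site 0, node PV: P={G} ∩ V={G} → {G} (+0)
site 0, node FPV: F={A} ∪ PV={G} → {A,G} (+1)
site 0, node DFPV: D={C} ∪ FPV={A,G} → {A,C,G} (+1)
site 0, node IN: I={T} ∪ N={C} → {C,T} (+1)
site 0, node INW: IN={C,T} ∪ W={A} → {A,C,T} (+1)
site 0, node DFINPVW: DFPV={A,C,G} ∩ INW={A,C,T} → {A,C} (+0)
site 1, node PV: P={C} ∪ V={G} → {C,G} (+1)
site 1, node FPV: F={A} ∪ PV={C,G} → {A,C,G} (+1)
site 1, node DFPV: D={A} ∩ FPV={A,C,G} → {A} (+0)
site 1, node IN: I={T} ∩ N={T} → {T} (+0)
site 1, node INW: IN={T} ∪ W={C} → {C,T} (+1)
site 1, node DFINPVW: DFPV={A} ∪ INW={C,T} → {A,C,T} (+1)
site 2, node PV: P={A} ∪ V={C} → {A,C} (+1)
site 2, node FPV: F={G} ∪ PV={A,C} → {A,C,G} (+1)
site 2, node DFPV: D={T} ∪ FPV={A,C,G} → {A,C,G,T} (+1)
site 2, node IN: I={C} ∪ N={A} → {A,C} (+1)
site 2, node INW: IN={A,C} ∩ W={C} → {C} (+0)
site 2, node DFINPVW: DFPV={A,C,G,T} ∩ INW={C} → {C} (+0)
site 3, node PV: P={T} ∪ V={C} → {C,T} (+1)
site 3, node FPV: F={T} ∩ PV={C,T} → {T} (+0)
site 3, node DFPV: D={G} ∪ FPV={T} → {G,T} (+1)
site 3, node IN: I={C} ∪ N={T} → {C,T} (+1)
site 3, node INW: IN={C,T} ∪ W={A} → {A,C,T} (+1)
site 3, node DFINPVW: DFPV={G,T} ∩ INW={A,C,T} → {T} (+0)
site 4, node PV: P={T} ∩ V={T} → {T} (+0)
site 4, node FPV: F={A} ∪ PV={T} → {A,T} (+1)
site 4, node DFPV: D={A} ∩ FPV={A,T} → {A} (+0)
site 4, node IN: I={T} ∩ N={T} → {T} (+0)
site 4, node INW: IN={T} ∪ W={A} → {A,T} (+1)
site 4, node DFINPVW: DFPV={A} ∩ INW={A,T} → {A} (+0)
site 5, node PV: P={T} ∪ V={C} → {C,T} (+1)
site 5, node FPV: F={A} ∪ PV={C,T} → {A,C,T} (+1)
site 5, node DFPV: D={T} ∩ FPV={A,C,T} → {T} (+0)
site 5, node IN: I={C} ∪ N={G} → {C,G} (+1)
site 5, node INW: IN={C,G} ∩ W={G} → {G} (+0)
site 5, node DFINPVW: DFPV={T} ∪ INW={G} → {G,T} (+1)
site 6, node PV: P={C} ∪ V={A} → {A,C} (+1)
site 6, node FPV: F={C} ∩ PV={A,C} → {C} (+0)
site 6, node DFPV: D={C} ∩ FPV={C} → {C} (+0)
site 6, node IN: I={C} ∪ N={A} → {A,C} (+1)
site 6, node INW: IN={A,C} ∪ W={T} → {A,C,T} (+1)
site 6, node DFINPVW: DFPV={C} ∩ INW={A,C,T} → {C} (+0)
site 7, node PV: P={T} ∪ V={A} → {A,T} (+1)
site 7, node FPV: F={T} ∩ PV={A,T} → {T} (+0)
site 7, node DFPV: D={G} ∪ FPV={T} → {G,T} (+1)
site 7, node IN: I={G} ∪ N={C} → {C,G} (+1)
site 7, node INW: IN={C,G} ∩ W={G} → {G} (+0)
site 7, node DFINPVW: DFPV={G,T} ∩ INW={G} → {G} (+0)
per-site changes: [4, 4, 4, 4, 2, 4, 3, 3]; total = 28

28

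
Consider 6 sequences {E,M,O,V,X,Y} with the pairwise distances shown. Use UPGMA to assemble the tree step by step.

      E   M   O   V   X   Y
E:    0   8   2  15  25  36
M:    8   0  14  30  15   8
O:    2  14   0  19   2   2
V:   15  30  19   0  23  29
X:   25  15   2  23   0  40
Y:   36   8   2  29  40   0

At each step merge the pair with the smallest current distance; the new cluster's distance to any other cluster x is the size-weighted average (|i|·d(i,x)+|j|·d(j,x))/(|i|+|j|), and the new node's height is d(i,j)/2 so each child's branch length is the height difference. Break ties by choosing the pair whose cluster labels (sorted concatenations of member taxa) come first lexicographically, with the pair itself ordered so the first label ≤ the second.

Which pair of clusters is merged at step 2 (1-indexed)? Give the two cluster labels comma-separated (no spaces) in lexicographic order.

1. join E+O (d=2) ⇒ EO; edges |E|=1, |O|=1
  updated: d(EO,M)=11, d(EO,V)=17, d(EO,X)=27/2, d(EO,Y)=19
2. join M+Y (d=8) ⇒ MY; edges |M|=4, |Y|=4
  updated: d(EO,MY)=15, d(MY,V)=59/2, d(MY,X)=55/2
3. join EO+X (d=27/2) ⇒ EOX; edges |EO|=23/4, |X|=27/4
  updated: d(EOX,MY)=115/6, d(EOX,V)=19
4. join EOX+V (d=19) ⇒ EOVX; edges |EOX|=11/4, |V|=19/2
  updated: d(EOVX,MY)=87/4
5. join EOVX+MY (d=87/4) ⇒ EMOVXY; edges |EOVX|=11/8, |MY|=55/8
final tree: ((((E:1,O:1):23/4,X:27/4):11/4,V:19/2):11/8,(M:4,Y:4):55/8)
total length: 43

M,Y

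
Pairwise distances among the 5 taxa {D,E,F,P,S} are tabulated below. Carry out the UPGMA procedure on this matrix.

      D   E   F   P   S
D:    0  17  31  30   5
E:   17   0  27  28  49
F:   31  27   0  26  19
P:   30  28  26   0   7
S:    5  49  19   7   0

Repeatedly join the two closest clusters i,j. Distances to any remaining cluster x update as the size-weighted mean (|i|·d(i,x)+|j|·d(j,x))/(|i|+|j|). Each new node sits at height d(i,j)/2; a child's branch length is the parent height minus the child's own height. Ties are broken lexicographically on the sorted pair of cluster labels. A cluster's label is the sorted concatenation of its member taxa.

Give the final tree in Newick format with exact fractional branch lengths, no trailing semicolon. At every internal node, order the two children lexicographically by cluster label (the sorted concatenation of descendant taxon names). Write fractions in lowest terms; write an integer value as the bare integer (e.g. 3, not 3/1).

((((D:5/2,S:5/2):27/4,P:37/4):41/12,F:38/3):59/24,E:121/8)

iteration 1: select D,S (d=5); attach at lengths (5/2, 5/2); label the merged cluster DS
  updated: d(DS,E)=33, d(DS,F)=25, d(DS,P)=37/2
iteration 2: select DS,P (d=37/2); attach at lengths (27/4, 37/4); label the merged cluster DPS
  updated: d(DPS,E)=94/3, d(DPS,F)=76/3
iteration 3: select DPS,F (d=76/3); attach at lengths (41/12, 38/3); label the merged cluster DFPS
  updated: d(DFPS,E)=121/4
iteration 4: select DFPS,E (d=121/4); attach at lengths (59/24, 121/8); label the merged cluster DEFPS
final tree: ((((D:5/2,S:5/2):27/4,P:37/4):41/12,F:38/3):59/24,E:121/8)
total length: 164/3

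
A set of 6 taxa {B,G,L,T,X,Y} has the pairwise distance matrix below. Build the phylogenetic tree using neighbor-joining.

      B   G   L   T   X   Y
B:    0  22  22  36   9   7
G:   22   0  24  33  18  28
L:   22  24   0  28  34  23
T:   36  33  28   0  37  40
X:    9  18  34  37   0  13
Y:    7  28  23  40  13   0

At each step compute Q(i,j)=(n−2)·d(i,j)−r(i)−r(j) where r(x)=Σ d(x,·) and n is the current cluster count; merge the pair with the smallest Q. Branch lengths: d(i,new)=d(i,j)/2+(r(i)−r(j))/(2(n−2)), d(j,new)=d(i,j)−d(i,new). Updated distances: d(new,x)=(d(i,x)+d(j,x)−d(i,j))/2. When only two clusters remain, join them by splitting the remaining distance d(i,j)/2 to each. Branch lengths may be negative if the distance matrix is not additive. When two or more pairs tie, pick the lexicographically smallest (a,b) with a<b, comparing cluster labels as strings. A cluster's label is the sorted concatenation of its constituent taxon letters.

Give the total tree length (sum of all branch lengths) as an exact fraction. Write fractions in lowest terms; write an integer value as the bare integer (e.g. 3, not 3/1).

1031/16

iteration 1: select L,T (d=28, Q=-193); attach at lengths (69/8, 155/8); label the merged cluster LT
  updated: d(B,LT)=15, d(G,LT)=29/2, d(LT,X)=43/2, d(LT,Y)=35/2
iteration 2: select G,LT (d=29/2, Q=-215/2); attach at lengths (115/12, 59/12); label the merged cluster GLT
  updated: d(B,GLT)=45/4, d(GLT,X)=25/2, d(GLT,Y)=31/2
iteration 3: select B,Y (d=7, Q=-195/4); attach at lengths (23/16, 89/16); label the merged cluster BY
  updated: d(BY,GLT)=79/8, d(BY,X)=15/2
iteration 4: select BY,GLT (d=79/8, Q=-239/8); attach at lengths (39/16, 119/16); label the merged cluster BGLTY
  updated: d(BGLTY,X)=81/16
iteration 5: select BGLTY,X (d=81/16); attach at lengths (81/32, 81/32); label the merged cluster BGLTXY
final tree: (((B:23/16,Y:89/16):39/16,(G:115/12,(L:69/8,T:155/8):59/12):119/16):81/32,X:81/32)
total length: 1031/16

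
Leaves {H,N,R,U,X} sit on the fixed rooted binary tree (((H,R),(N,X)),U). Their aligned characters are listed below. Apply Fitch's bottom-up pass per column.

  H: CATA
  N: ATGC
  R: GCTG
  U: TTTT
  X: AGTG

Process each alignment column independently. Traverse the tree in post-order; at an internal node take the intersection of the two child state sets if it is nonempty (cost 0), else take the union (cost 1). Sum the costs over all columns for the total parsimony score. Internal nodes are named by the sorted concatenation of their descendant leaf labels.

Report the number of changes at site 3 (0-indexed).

[col 0] HR: children H:{C}, R:{G} ∪→ {C,G}; cost 1
[col 0] NX: children N:{A}, X:{A} ∩→ {A}; cost 0
[col 0] HNRX: children HR:{C,G}, NX:{A} ∪→ {A,C,G}; cost 1
[col 0] HNRUX: children HNRX:{A,C,G}, U:{T} ∪→ {A,C,G,T}; cost 1
[col 1] HR: children H:{A}, R:{C} ∪→ {A,C}; cost 1
[col 1] NX: children N:{T}, X:{G} ∪→ {G,T}; cost 1
[col 1] HNRX: children HR:{A,C}, NX:{G,T} ∪→ {A,C,G,T}; cost 1
[col 1] HNRUX: children HNRX:{A,C,G,T}, U:{T} ∩→ {T}; cost 0
[col 2] HR: children H:{T}, R:{T} ∩→ {T}; cost 0
[col 2] NX: children N:{G}, X:{T} ∪→ {G,T}; cost 1
[col 2] HNRX: children HR:{T}, NX:{G,T} ∩→ {T}; cost 0
[col 2] HNRUX: children HNRX:{T}, U:{T} ∩→ {T}; cost 0
[col 3] HR: children H:{A}, R:{G} ∪→ {A,G}; cost 1
[col 3] NX: children N:{C}, X:{G} ∪→ {C,G}; cost 1
[col 3] HNRX: children HR:{A,G}, NX:{C,G} ∩→ {G}; cost 0
[col 3] HNRUX: children HNRX:{G}, U:{T} ∪→ {G,T}; cost 1
per-site changes: [3, 3, 1, 3]; total = 10

3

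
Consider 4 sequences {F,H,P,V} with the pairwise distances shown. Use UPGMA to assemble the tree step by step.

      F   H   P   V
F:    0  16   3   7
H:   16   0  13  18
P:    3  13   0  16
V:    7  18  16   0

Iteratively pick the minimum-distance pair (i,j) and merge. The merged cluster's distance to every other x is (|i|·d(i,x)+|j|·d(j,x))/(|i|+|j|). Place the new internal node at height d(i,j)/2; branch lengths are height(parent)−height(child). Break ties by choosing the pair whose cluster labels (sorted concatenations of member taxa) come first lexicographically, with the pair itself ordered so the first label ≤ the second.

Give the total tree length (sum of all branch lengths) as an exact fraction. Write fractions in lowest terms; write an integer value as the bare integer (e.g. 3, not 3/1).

1. join F+P (d=3) ⇒ FP; edges |F|=3/2, |P|=3/2
  updated: d(FP,H)=29/2, d(FP,V)=23/2
2. join FP+V (d=23/2) ⇒ FPV; edges |FP|=17/4, |V|=23/4
  updated: d(FPV,H)=47/3
3. join FPV+H (d=47/3) ⇒ FHPV; edges |FPV|=25/12, |H|=47/6
final tree: (((F:3/2,P:3/2):17/4,V:23/4):25/12,H:47/6)
total length: 275/12

275/12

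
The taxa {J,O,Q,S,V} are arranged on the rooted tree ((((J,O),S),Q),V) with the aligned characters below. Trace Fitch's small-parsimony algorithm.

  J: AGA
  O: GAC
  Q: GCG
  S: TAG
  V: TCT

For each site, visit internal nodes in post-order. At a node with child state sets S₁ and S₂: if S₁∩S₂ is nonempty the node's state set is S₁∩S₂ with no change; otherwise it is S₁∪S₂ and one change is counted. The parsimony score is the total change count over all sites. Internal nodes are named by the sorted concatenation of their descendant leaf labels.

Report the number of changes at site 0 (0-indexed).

3

[col 0] JO: children J:{A}, O:{G} ∪→ {A,G}; cost 1
[col 0] JOS: children JO:{A,G}, S:{T} ∪→ {A,G,T}; cost 1
[col 0] JOQS: children JOS:{A,G,T}, Q:{G} ∩→ {G}; cost 0
[col 0] JOQSV: children JOQS:{G}, V:{T} ∪→ {G,T}; cost 1
[col 1] JO: children J:{G}, O:{A} ∪→ {A,G}; cost 1
[col 1] JOS: children JO:{A,G}, S:{A} ∩→ {A}; cost 0
[col 1] JOQS: children JOS:{A}, Q:{C} ∪→ {A,C}; cost 1
[col 1] JOQSV: children JOQS:{A,C}, V:{C} ∩→ {C}; cost 0
[col 2] JO: children J:{A}, O:{C} ∪→ {A,C}; cost 1
[col 2] JOS: children JO:{A,C}, S:{G} ∪→ {A,C,G}; cost 1
[col 2] JOQS: children JOS:{A,C,G}, Q:{G} ∩→ {G}; cost 0
[col 2] JOQSV: children JOQS:{G}, V:{T} ∪→ {G,T}; cost 1
per-site changes: [3, 2, 3]; total = 8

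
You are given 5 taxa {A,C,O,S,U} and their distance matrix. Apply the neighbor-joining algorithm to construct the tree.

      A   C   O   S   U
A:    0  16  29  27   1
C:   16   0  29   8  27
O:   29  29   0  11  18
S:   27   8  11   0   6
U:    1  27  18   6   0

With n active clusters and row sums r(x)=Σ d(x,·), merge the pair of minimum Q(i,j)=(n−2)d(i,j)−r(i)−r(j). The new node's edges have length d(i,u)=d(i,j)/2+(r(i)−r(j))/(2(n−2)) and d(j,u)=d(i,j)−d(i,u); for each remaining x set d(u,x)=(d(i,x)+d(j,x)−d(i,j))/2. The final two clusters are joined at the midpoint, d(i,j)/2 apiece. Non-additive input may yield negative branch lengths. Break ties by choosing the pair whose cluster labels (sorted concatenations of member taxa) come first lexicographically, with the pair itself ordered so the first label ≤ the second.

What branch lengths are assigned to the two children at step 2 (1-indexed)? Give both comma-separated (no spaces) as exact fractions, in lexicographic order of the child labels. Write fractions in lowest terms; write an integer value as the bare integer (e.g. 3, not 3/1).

iteration 1: select A,U (d=1, Q=-122); attach at lengths (4, -3); label the merged cluster AU
  updated: d(AU,C)=21, d(AU,O)=23, d(AU,S)=16
iteration 2: select AU,O (d=23, Q=-77); attach at lengths (43/4, 49/4); label the merged cluster AOU
  updated: d(AOU,C)=27/2, d(AOU,S)=2
iteration 3: select AOU,C (d=27/2, Q=-47/2); attach at lengths (15/4, 39/4); label the merged cluster ACOU
  updated: d(ACOU,S)=-7/4
iteration 4: select ACOU,S (d=-7/4); attach at lengths (-7/8, -7/8); label the merged cluster ACOSU
final tree: ((((A:4,U:-3):43/4,O:49/4):15/4,C:39/4):-7/8,S:-7/8)
total length: 143/4

43/4,49/4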